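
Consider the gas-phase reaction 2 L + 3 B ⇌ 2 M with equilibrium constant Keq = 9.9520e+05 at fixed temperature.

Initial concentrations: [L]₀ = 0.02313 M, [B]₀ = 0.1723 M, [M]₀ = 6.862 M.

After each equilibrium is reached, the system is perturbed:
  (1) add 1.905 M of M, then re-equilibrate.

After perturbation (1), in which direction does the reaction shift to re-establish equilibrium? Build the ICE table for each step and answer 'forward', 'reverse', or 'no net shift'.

Q₀ = 1.7207e+07 vs Keq = 9.9520e+05 ⇒ Q>K, reverse
Step 1:
                    L           B           M
  init        0.02313      0.1723       6.862
  Δ           0.03872     0.05808    -0.03872
  eq          0.06185      0.2304       6.823
  solve Keq expr → x = -0.01936; check Q = 9.9520e+05
Then add 1.905 M of M.
Step 2:
                    L           B           M
  init        0.06185      0.2304       8.728
  Δ           0.01003     0.01504    -0.01003
  eq          0.07188      0.2454       8.718
  solve Keq expr → x = -0.005013; check Q = 9.9520e+05

Direction: reverse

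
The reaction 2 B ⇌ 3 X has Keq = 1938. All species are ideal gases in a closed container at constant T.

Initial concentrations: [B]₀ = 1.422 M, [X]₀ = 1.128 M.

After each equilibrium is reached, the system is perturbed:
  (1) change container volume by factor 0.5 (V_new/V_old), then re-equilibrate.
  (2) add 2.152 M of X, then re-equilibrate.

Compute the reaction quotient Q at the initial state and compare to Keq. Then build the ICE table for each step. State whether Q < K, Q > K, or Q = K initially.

Q₀ = 0.7098; Q < K (proceeds forward)

Q₀ = 0.7098 vs Keq = 1938 ⇒ Q<K, forward
Step 1:
                   B          X
  init         1.422      1.128
  Δ           -1.299      1.949
  eq          0.1226      3.077
  solve Keq expr → x = 0.6497; check Q = 1938
Then change container volume by factor 0.5 (V_new/V_old).
Step 2:
                   B          X
  init        0.2452      6.154
  Δ           0.0902    -0.1353
  eq          0.3354      6.019
  solve Keq expr → x = -0.0451; check Q = 1938
Then add 2.152 M of X.
Step 3:
                   B          X
  init        0.3354      8.171
  Δ           0.1704    -0.2556
  eq          0.5058      7.915
  solve Keq expr → x = -0.08521; check Q = 1938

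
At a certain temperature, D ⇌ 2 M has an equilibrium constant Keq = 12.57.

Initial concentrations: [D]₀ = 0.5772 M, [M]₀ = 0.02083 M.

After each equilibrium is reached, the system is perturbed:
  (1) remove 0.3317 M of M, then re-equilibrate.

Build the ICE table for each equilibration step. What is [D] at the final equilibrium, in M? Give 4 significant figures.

Q₀ = 7.5171e-04 vs Keq = 12.57 ⇒ Q<K, forward
Step 1:
                    D           M
  I            0.5772     0.02083
  C           -0.4957      0.9914
  E           0.08151       1.012
  solve Keq expr → x = 0.4957; check Q = 12.57
Then remove 0.3317 M of M.
Step 2:
                    D           M
  I           0.08151      0.6805
  C          -0.03637     0.07274
  E           0.04514      0.7533
  solve Keq expr → x = 0.03637; check Q = 12.57

[D]_eq = 0.04514 M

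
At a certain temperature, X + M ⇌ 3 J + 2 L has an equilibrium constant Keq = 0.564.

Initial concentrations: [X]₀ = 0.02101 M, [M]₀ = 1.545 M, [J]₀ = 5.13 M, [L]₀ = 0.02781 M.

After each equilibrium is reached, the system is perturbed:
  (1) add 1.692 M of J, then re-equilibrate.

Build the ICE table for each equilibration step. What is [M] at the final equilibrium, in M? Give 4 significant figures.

[M]_eq = 1.554 M

Q₀ = 3.217 vs Keq = 0.564 ⇒ Q>K, reverse
Step 1:
                    X           M           J           L
  I           0.02101       1.545        5.13     0.02781
  C          0.007111    0.007111    -0.02133    -0.01422
  E           0.02812       1.552       5.109     0.01359
  solve Keq expr → x = -0.007111; check Q = 0.564
Then add 1.692 M of J.
Step 2:
                    X           M           J           L
  I           0.02812       1.552       6.801     0.01359
  C          0.002192    0.002192   -0.006575   -0.004383
  E           0.03031       1.554       6.794    0.009205
  solve Keq expr → x = -0.002192; check Q = 0.564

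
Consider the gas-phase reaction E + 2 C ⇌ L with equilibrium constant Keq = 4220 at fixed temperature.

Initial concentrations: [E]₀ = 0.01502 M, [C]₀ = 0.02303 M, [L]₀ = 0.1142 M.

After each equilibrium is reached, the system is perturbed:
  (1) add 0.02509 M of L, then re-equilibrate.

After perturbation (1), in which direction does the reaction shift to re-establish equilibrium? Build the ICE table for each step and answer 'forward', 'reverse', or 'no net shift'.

Q₀ = 1.4335e+04 vs Keq = 4220 ⇒ Q>K, reverse
Step 1:
                  E         C         L
  init      0.01502   0.02303    0.1142
  Δ        0.005965   0.01193 -0.005965
  eq        0.02099   0.03496    0.1082
  solve Keq expr → x = -0.005965; check Q = 4220
Then add 0.02509 M of L.
Step 2:
                  E         C         L
  init      0.02099   0.03496    0.1333
  Δ        0.001269  0.002539 -0.001269
  eq        0.02225    0.0375    0.1321
  solve Keq expr → x = -0.001269; check Q = 4220

Direction: reverse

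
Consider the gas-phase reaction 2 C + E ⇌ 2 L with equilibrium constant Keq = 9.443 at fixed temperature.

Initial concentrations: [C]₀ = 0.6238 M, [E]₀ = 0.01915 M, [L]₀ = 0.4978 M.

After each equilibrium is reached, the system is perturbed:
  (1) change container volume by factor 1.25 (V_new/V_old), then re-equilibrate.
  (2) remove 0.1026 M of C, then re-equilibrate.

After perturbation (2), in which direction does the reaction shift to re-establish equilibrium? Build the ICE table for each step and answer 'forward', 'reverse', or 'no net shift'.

Direction: reverse

Q₀ = 33.25 vs Keq = 9.443 ⇒ Q>K, reverse
Step 1:
                  C         E         L
  I          0.6238   0.01915    0.4978
  C         0.05311   0.02655  -0.05311
  E          0.6769    0.0457    0.4447
  solve Keq expr → x = -0.02655; check Q = 9.443
Then change container volume by factor 1.25 (V_new/V_old).
Step 2:
                  C         E         L
  I          0.5415   0.03656    0.3558
  C         0.01006  0.005031  -0.01006
  E          0.5516   0.04159    0.3457
  solve Keq expr → x = -0.005031; check Q = 9.443
Then remove 0.1026 M of C.
Step 3:
                  C         E         L
  I           0.449   0.04159    0.3457
  C         0.01949  0.009747  -0.01949
  E          0.4685   0.05134    0.3262
  solve Keq expr → x = -0.009747; check Q = 9.443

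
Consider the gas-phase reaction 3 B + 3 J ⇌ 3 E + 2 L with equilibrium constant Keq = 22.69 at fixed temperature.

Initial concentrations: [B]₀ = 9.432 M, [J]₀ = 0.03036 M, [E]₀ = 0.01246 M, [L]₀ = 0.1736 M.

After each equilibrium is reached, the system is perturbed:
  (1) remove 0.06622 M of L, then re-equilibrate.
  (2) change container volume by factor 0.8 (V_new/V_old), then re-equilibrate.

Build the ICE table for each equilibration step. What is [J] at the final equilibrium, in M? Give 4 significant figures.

[J]_eq = 4.6843e-04 M

Q₀ = 2.4828e-06 vs Keq = 22.69 ⇒ Q<K, forward
Step 1:
                   B          J          E          L
  init         9.432    0.03036    0.01246     0.1736
  Δ         -0.02983   -0.02983    0.02983    0.01989
  eq           9.402 5.3147e-04    0.04229     0.1935
  solve Keq expr → x = 0.009943; check Q = 22.69
Then remove 0.06622 M of L.
Step 2:
                   B          J          E          L
  init         9.402 5.3147e-04    0.04229     0.1273
  Δ       -1.2810e-04 -1.2810e-04 1.2810e-04 8.5402e-05
  eq           9.402 4.0337e-04    0.04242     0.1274
  solve Keq expr → x = 4.2701e-05; check Q = 22.69
Then change container volume by factor 0.8 (V_new/V_old).
Step 3:
                   B          J          E          L
  init         11.75 5.0421e-04    0.05302     0.1592
  Δ       -3.5779e-05 -3.5779e-05 3.5779e-05 2.3853e-05
  eq           11.75 4.6843e-04    0.05306     0.1592
  solve Keq expr → x = 1.1926e-05; check Q = 22.69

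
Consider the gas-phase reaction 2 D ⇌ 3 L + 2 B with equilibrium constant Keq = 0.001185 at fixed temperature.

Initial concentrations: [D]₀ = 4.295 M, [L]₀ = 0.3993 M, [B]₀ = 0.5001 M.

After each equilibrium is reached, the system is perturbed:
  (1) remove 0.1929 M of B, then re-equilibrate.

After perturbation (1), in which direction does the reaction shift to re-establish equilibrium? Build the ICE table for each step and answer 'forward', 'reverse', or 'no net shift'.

Direction: forward

Q₀ = 8.6315e-04 vs Keq = 0.001185 ⇒ Q<K, forward
Step 1:
                   D          L          B
  I            4.295     0.3993     0.5001
  C          -0.0208     0.0312     0.0208
  E            4.274     0.4305     0.5209
  solve Keq expr → x = 0.0104; check Q = 0.001185
Then remove 0.1929 M of B.
Step 2:
                   D          L          B
  I            4.274     0.4305      0.328
  C         -0.05939    0.08909    0.05939
  E            4.215     0.5196     0.3874
  solve Keq expr → x = 0.0297; check Q = 0.001185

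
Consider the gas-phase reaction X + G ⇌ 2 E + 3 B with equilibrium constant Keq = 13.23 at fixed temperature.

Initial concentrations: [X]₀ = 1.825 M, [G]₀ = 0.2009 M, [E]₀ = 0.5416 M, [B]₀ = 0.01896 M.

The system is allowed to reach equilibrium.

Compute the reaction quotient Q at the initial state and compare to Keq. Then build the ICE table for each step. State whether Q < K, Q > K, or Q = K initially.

Q₀ = 5.4529e-06; Q < K (proceeds forward)

Q₀ = 5.4529e-06 vs Keq = 13.23 ⇒ Q<K, forward
Step 1:
                    X           G           E           B
  I             1.825      0.2009      0.5416     0.01896
  C           -0.1925     -0.1925      0.3849      0.5774
  E             1.633     0.00843      0.9265      0.5964
  solve Keq expr → x = 0.1925; check Q = 13.23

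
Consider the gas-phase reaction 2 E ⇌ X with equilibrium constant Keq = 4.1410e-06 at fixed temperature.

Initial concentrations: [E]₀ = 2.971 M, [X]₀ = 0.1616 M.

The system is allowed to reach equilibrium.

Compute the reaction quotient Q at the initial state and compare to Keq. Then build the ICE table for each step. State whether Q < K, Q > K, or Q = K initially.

Q₀ = 0.01831 vs Keq = 4.1410e-06 ⇒ Q>K, reverse
Step 1:
                  E         X
  Initial     2.971    0.1616
  Change     0.3231   -0.1616
  Equil       3.294 4.4935e-05
  solve Keq expr → x = -0.1616; check Q = 4.1410e-06

Q₀ = 0.01831; Q > K (proceeds reverse)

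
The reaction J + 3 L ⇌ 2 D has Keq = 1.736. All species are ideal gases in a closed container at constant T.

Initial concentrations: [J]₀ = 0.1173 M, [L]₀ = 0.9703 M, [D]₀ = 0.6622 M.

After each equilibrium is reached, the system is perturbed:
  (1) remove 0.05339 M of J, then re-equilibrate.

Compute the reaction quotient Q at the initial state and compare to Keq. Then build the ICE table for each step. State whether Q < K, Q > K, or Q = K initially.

Q₀ = 4.092; Q > K (proceeds reverse)

Q₀ = 4.092 vs Keq = 1.736 ⇒ Q>K, reverse
Step 1:
                    J           L           D
  Initial      0.1173      0.9703      0.6622
  Change      0.03799       0.114    -0.07598
  Equil        0.1553       1.084      0.5862
  solve Keq expr → x = -0.03799; check Q = 1.736
Then remove 0.05339 M of J.
Step 2:
                    J           L           D
  Initial      0.1019       1.084      0.5862
  Change      0.01741     0.05222    -0.03482
  Equil        0.1193       1.136      0.5514
  solve Keq expr → x = -0.01741; check Q = 1.736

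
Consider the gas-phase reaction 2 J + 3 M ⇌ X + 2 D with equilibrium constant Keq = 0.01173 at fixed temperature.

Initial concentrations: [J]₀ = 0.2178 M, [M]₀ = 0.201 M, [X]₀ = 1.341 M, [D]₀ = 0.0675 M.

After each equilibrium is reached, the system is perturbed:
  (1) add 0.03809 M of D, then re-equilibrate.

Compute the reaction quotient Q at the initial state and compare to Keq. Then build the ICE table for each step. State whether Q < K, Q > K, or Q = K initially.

Q₀ = 15.86; Q > K (proceeds reverse)

Q₀ = 15.86 vs Keq = 0.01173 ⇒ Q>K, reverse
Step 1:
                  J         M         X         D
  init       0.2178     0.201     1.341    0.0675
  Δ         0.06322   0.09483  -0.03161  -0.06322
  eq          0.281    0.2958     1.309   0.00428
  solve Keq expr → x = -0.03161; check Q = 0.01173
Then add 0.03809 M of D.
Step 2:
                  J         M         X         D
  init        0.281    0.2958     1.309   0.04237
  Δ         0.03611   0.05417  -0.01806  -0.03611
  eq         0.3171      0.35     1.291  0.006258
  solve Keq expr → x = -0.01806; check Q = 0.01173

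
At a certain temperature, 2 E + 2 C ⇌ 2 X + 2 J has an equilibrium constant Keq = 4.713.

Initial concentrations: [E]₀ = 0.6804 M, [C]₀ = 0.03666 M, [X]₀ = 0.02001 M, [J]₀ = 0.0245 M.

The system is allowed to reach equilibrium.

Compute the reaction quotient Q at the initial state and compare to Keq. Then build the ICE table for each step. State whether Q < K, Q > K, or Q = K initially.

Q₀ = 3.8629e-04; Q < K (proceeds forward)

Q₀ = 3.8629e-04 vs Keq = 4.713 ⇒ Q<K, forward
Step 1:
                    E           C           X           J
  I            0.6804     0.03666     0.02001      0.0245
  C          -0.03438    -0.03438     0.03438     0.03438
  E             0.646    0.002283     0.05439     0.05888
  solve Keq expr → x = 0.01719; check Q = 4.713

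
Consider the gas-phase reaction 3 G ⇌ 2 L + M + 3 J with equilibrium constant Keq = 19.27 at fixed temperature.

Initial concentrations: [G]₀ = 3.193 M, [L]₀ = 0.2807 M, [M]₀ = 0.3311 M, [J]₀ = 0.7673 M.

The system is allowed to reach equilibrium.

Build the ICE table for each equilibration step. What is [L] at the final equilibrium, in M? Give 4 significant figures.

[L]_eq = 1.54 M

Q₀ = 3.6203e-04 vs Keq = 19.27 ⇒ Q<K, forward
Step 1:
                  G         L         M         J
  init        3.193    0.2807    0.3311    0.7673
  Δ          -1.889     1.259    0.6297     1.889
  eq          1.304      1.54    0.9608     2.656
  solve Keq expr → x = 0.6297; check Q = 19.27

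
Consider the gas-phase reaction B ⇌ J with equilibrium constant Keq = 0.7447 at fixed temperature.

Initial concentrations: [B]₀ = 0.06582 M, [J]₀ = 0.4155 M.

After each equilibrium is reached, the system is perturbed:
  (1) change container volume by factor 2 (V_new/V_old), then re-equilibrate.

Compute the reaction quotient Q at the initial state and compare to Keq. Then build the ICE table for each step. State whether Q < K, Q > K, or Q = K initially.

Q₀ = 6.313 vs Keq = 0.7447 ⇒ Q>K, reverse
Step 1:
                   B          J
  init       0.06582     0.4155
  Δ           0.2101    -0.2101
  eq          0.2759     0.2054
  solve Keq expr → x = -0.2101; check Q = 0.7447
Then change container volume by factor 2 (V_new/V_old).
Step 2:
                   B          J
  init        0.1379     0.1027
  Δ                0          0
  eq          0.1379     0.1027
  solve Keq expr → x = 0; check Q = 0.7447

Q₀ = 6.313; Q > K (proceeds reverse)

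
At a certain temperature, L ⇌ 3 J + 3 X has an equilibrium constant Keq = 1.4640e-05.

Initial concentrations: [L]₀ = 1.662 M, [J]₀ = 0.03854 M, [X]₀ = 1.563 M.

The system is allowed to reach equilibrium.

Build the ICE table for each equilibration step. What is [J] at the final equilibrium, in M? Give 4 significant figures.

[J]_eq = 0.0188 M

Q₀ = 1.3152e-04 vs Keq = 1.4640e-05 ⇒ Q>K, reverse
Step 1:
                    L           J           X
  Initial       1.662     0.03854       1.563
  Change      0.00658    -0.01974    -0.01974
  Equil         1.669      0.0188       1.543
  solve Keq expr → x = -0.00658; check Q = 1.4640e-05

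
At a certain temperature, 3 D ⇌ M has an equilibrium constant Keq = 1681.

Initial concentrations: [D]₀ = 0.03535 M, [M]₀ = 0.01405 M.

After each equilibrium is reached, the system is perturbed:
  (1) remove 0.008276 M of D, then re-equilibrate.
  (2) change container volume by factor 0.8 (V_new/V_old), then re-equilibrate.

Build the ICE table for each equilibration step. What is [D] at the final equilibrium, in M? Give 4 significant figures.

[D]_eq = 0.02324 M

Q₀ = 318.1 vs Keq = 1681 ⇒ Q<K, forward
Step 1:
                   D          M
  init       0.03535    0.01405
  Δ         -0.01314   0.004378
  eq         0.02221    0.01843
  solve Keq expr → x = 0.004378; check Q = 1681
Then remove 0.008276 M of D.
Step 2:
                   D          M
  init       0.01394    0.01843
  Δ         0.007258  -0.002419
  eq          0.0212    0.01601
  solve Keq expr → x = -0.002419; check Q = 1681
Then change container volume by factor 0.8 (V_new/V_old).
Step 3:
                   D          M
  init        0.0265    0.02001
  Δ        -0.003257   0.001086
  eq         0.02324     0.0211
  solve Keq expr → x = 0.001086; check Q = 1681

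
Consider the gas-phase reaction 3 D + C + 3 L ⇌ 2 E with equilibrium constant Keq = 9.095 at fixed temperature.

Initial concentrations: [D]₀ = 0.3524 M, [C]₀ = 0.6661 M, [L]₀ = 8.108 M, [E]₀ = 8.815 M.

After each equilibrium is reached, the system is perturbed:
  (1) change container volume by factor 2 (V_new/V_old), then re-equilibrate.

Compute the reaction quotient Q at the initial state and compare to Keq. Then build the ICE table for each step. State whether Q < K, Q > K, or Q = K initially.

Q₀ = 5.001; Q < K (proceeds forward)

Q₀ = 5.001 vs Keq = 9.095 ⇒ Q<K, forward
Step 1:
                   D          C          L          E
  Initial     0.3524     0.6661      8.108      8.815
  Change     -0.0579    -0.0193    -0.0579     0.0386
  Equil       0.2945     0.6468       8.05      8.854
  solve Keq expr → x = 0.0193; check Q = 9.095
Then change container volume by factor 2 (V_new/V_old).
Step 2:
                   D          C          L          E
  Initial     0.1473     0.3234      4.025      4.427
  Change      0.2502    0.08339     0.2502    -0.1668
  Equil       0.3974     0.4068      4.275       4.26
  solve Keq expr → x = -0.08339; check Q = 9.095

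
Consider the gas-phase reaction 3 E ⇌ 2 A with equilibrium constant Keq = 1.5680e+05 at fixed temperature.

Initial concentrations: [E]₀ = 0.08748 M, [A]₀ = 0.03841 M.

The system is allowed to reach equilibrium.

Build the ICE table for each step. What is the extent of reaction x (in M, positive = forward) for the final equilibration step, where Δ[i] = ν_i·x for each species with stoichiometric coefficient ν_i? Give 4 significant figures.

x = 0.02788 M

Q₀ = 2.204 vs Keq = 1.5680e+05 ⇒ Q<K, forward
Step 1:
                   E          A
  init       0.08748    0.03841
  Δ         -0.08364    0.05576
  eq        0.003839    0.09417
  solve Keq expr → x = 0.02788; check Q = 1.5680e+05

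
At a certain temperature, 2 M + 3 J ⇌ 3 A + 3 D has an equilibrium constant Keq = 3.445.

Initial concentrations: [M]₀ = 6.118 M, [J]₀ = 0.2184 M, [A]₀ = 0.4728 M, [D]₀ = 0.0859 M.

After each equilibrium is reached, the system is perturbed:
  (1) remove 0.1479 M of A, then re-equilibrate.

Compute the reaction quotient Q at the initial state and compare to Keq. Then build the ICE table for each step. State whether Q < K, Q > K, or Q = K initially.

Q₀ = 1.7180e-04 vs Keq = 3.445 ⇒ Q<K, forward
Step 1:
                   M          J          A          D
  Initial      6.118     0.2184     0.4728     0.0859
  Change      -0.122     -0.183      0.183      0.183
  Equil        5.996    0.03538     0.6558     0.2689
  solve Keq expr → x = 0.06101; check Q = 3.445
Then remove 0.1479 M of A.
Step 2:
                   M          J          A          D
  Initial      5.996    0.03538     0.5079     0.2689
  Change   -0.004588  -0.006882   0.006882   0.006882
  Equil        5.991     0.0285     0.5148     0.2758
  solve Keq expr → x = 0.002294; check Q = 3.445

Q₀ = 1.7180e-04; Q < K (proceeds forward)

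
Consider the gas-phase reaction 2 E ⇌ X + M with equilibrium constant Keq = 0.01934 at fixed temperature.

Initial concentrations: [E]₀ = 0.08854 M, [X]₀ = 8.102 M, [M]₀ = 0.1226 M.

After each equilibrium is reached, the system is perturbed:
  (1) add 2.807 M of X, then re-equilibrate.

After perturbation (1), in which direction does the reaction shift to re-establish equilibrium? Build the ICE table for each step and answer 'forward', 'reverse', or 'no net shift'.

Q₀ = 126.7 vs Keq = 0.01934 ⇒ Q>K, reverse
Step 1:
                    E           X           M
  init        0.08854       8.102      0.1226
  Δ            0.2447     -0.1223     -0.1223
  eq           0.3332        7.98  2.6908e-04
  solve Keq expr → x = -0.1223; check Q = 0.01934
Then add 2.807 M of X.
Step 2:
                    E           X           M
  init         0.3332       10.79  2.6908e-04
  Δ        1.3971e-04 -6.9855e-05 -6.9855e-05
  eq           0.3333       10.79  1.9923e-04
  solve Keq expr → x = -6.9855e-05; check Q = 0.01934

Direction: reverse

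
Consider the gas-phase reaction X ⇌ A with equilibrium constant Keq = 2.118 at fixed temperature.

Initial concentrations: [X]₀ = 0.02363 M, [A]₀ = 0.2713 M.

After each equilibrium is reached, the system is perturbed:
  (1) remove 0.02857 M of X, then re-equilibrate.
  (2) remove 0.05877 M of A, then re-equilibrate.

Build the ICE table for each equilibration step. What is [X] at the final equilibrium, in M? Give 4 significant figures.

[X]_eq = 0.06658 M

Q₀ = 11.48 vs Keq = 2.118 ⇒ Q>K, reverse
Step 1:
                   X          A
  init       0.02363     0.2713
  Δ          0.07096   -0.07096
  eq         0.09459     0.2003
  solve Keq expr → x = -0.07096; check Q = 2.118
Then remove 0.02857 M of X.
Step 2:
                   X          A
  init       0.06602     0.2003
  Δ          0.01941   -0.01941
  eq         0.08543     0.1809
  solve Keq expr → x = -0.01941; check Q = 2.118
Then remove 0.05877 M of A.
Step 3:
                   X          A
  init       0.08543     0.1222
  Δ         -0.01885    0.01885
  eq         0.06658      0.141
  solve Keq expr → x = 0.01885; check Q = 2.118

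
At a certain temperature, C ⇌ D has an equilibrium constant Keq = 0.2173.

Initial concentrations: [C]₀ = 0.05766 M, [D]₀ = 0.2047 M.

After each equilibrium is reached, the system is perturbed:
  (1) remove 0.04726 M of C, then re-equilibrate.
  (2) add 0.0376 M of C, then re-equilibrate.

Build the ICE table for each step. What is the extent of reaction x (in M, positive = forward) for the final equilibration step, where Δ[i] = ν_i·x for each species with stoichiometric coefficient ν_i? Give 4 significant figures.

x = 0.006712 M

Q₀ = 3.55 vs Keq = 0.2173 ⇒ Q>K, reverse
Step 1:
                    C           D
  Initial     0.05766      0.2047
  Change       0.1579     -0.1579
  Equil        0.2155     0.04683
  solve Keq expr → x = -0.1579; check Q = 0.2173
Then remove 0.04726 M of C.
Step 2:
                    C           D
  Initial      0.1683     0.04683
  Change     0.008436   -0.008436
  Equil        0.1767      0.0384
  solve Keq expr → x = -0.008436; check Q = 0.2173
Then add 0.0376 M of C.
Step 3:
                    C           D
  Initial      0.2143      0.0384
  Change    -0.006712    0.006712
  Equil        0.2076     0.04511
  solve Keq expr → x = 0.006712; check Q = 0.2173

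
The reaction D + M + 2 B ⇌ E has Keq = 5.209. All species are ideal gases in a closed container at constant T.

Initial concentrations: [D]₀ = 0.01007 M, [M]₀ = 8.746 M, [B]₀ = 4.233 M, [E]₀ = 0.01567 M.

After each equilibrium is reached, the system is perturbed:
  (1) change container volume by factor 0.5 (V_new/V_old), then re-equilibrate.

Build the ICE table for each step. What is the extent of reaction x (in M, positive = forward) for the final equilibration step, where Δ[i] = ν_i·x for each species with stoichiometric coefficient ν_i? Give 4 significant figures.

Q₀ = 0.00993 vs Keq = 5.209 ⇒ Q<K, forward
Step 1:
                   D          M          B          E
  I          0.01007      8.746      4.233    0.01567
  C         -0.01004   -0.01004   -0.02008    0.01004
  E       3.1830e-05      8.736      4.213    0.02571
  solve Keq expr → x = 0.01004; check Q = 5.209
Then change container volume by factor 0.5 (V_new/V_old).
Step 2:
                   D          M          B          E
  I       6.3660e-05      17.47      8.426    0.05142
  C       -5.5694e-05 -5.5694e-05 -1.1139e-04 5.5694e-05
  E       7.9664e-06      17.47      8.426    0.05147
  solve Keq expr → x = 5.5694e-05; check Q = 5.209

x = 5.5694e-05 M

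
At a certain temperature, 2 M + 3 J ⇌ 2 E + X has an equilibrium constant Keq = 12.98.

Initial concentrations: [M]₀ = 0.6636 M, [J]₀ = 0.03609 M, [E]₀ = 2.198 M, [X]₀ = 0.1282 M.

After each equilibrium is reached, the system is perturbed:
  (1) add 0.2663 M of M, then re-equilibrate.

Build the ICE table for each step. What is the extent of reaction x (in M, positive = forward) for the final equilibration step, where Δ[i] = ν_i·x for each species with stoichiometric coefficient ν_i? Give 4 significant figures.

x = 0.009477 M

Q₀ = 2.9921e+04 vs Keq = 12.98 ⇒ Q>K, reverse
Step 1:
                    M           J           E           X
  Initial      0.6636     0.03609       2.198      0.1282
  Change       0.1626      0.2439     -0.1626    -0.08128
  Equil        0.8262      0.2799       2.035     0.04692
  solve Keq expr → x = -0.08128; check Q = 12.98
Then add 0.2663 M of M.
Step 2:
                    M           J           E           X
  Initial       1.092      0.2799       2.035     0.04692
  Change     -0.01895    -0.02843     0.01895    0.009477
  Equil         1.074      0.2515       2.054     0.05639
  solve Keq expr → x = 0.009477; check Q = 12.98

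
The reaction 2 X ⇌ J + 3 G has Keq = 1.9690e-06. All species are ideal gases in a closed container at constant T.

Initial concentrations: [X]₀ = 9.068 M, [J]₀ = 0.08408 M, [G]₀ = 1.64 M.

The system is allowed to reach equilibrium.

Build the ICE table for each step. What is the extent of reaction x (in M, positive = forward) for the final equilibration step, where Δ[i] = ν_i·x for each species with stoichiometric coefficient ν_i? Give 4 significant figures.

x = -0.08402 M

Q₀ = 0.00451 vs Keq = 1.9690e-06 ⇒ Q>K, reverse
Step 1:
                    X           J           G
  Initial       9.068     0.08408        1.64
  Change        0.168    -0.08402     -0.2521
  Equil         9.236  6.2820e-05       1.388
  solve Keq expr → x = -0.08402; check Q = 1.9690e-06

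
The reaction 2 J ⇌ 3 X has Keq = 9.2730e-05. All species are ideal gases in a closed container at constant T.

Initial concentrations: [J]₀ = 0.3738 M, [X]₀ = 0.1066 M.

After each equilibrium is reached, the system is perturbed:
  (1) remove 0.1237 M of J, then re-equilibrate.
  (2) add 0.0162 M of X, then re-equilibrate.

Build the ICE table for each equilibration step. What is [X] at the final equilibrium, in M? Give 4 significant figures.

[X]_eq = 0.02108 M

Q₀ = 0.008669 vs Keq = 9.2730e-05 ⇒ Q>K, reverse
Step 1:
                  J         X
  Initial    0.3738    0.1066
  Change    0.05394   -0.0809
  Equil      0.4277    0.0257
  solve Keq expr → x = -0.02697; check Q = 9.2730e-05
Then remove 0.1237 M of J.
Step 2:
                  J         X
  Initial     0.304    0.0257
  Change   0.003386 -0.005078
  Equil      0.3074   0.02062
  solve Keq expr → x = -0.001693; check Q = 9.2730e-05
Then add 0.0162 M of X.
Step 3:
                  J         X
  Initial    0.3074   0.03682
  Change    0.01049  -0.01573
  Equil      0.3179   0.02108
  solve Keq expr → x = -0.005245; check Q = 9.2730e-05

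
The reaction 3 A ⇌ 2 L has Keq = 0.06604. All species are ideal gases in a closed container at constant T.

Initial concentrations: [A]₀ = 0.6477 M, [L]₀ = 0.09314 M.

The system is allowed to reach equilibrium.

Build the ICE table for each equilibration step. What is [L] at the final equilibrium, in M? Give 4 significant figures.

[L]_eq = 0.1211 M

Q₀ = 0.03193 vs Keq = 0.06604 ⇒ Q<K, forward
Step 1:
                   A          L
  Initial     0.6477    0.09314
  Change      -0.042      0.028
  Equil       0.6057     0.1211
  solve Keq expr → x = 0.014; check Q = 0.06604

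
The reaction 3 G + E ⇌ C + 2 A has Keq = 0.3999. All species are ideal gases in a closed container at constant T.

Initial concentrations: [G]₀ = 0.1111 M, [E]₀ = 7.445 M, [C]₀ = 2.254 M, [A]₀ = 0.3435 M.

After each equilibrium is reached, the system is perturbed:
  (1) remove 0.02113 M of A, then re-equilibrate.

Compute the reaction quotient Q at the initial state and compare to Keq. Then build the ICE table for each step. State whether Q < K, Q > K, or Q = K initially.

Q₀ = 26.05; Q > K (proceeds reverse)

Q₀ = 26.05 vs Keq = 0.3999 ⇒ Q>K, reverse
Step 1:
                   G          E          C          A
  init        0.1111      7.445      2.254     0.3435
  Δ           0.2041    0.06803   -0.06803    -0.1361
  eq          0.3152      7.513      2.186     0.2074
  solve Keq expr → x = -0.06803; check Q = 0.3999
Then remove 0.02113 M of A.
Step 2:
                   G          E          C          A
  init        0.3152      7.513      2.186     0.1863
  Δ         -0.01271  -0.004235   0.004235    0.00847
  eq          0.3025      7.509       2.19     0.1948
  solve Keq expr → x = 0.004235; check Q = 0.3999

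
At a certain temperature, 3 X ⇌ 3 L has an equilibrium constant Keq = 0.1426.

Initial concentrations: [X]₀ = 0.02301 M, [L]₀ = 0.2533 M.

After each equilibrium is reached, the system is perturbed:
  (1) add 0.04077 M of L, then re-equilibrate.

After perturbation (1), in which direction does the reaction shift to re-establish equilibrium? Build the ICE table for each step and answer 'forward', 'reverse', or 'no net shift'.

Q₀ = 1334 vs Keq = 0.1426 ⇒ Q>K, reverse
Step 1:
                  X         L
  I         0.02301    0.2533
  C          0.1585   -0.1585
  E          0.1815   0.09482
  solve Keq expr → x = -0.05283; check Q = 0.1426
Then add 0.04077 M of L.
Step 2:
                  X         L
  I          0.1815    0.1356
  C         0.02678  -0.02678
  E          0.2083    0.1088
  solve Keq expr → x = -0.008926; check Q = 0.1426

Direction: reverse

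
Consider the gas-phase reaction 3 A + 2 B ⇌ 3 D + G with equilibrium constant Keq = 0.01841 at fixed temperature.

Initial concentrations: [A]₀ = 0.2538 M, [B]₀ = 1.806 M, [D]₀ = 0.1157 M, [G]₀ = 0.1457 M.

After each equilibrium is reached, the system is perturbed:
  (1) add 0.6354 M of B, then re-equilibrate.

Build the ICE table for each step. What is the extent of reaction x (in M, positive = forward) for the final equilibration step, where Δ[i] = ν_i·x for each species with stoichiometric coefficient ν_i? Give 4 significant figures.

x = 0.005718 M

Q₀ = 0.004232 vs Keq = 0.01841 ⇒ Q<K, forward
Step 1:
                    A           B           D           G
  init         0.2538       1.806      0.1157      0.1457
  Δ          -0.03855     -0.0257     0.03855     0.01285
  eq           0.2152        1.78      0.1543      0.1586
  solve Keq expr → x = 0.01285; check Q = 0.01841
Then add 0.6354 M of B.
Step 2:
                    A           B           D           G
  init         0.2152       2.416      0.1543      0.1586
  Δ          -0.01715    -0.01144     0.01715    0.005718
  eq           0.1981       2.404      0.1714      0.1643
  solve Keq expr → x = 0.005718; check Q = 0.01841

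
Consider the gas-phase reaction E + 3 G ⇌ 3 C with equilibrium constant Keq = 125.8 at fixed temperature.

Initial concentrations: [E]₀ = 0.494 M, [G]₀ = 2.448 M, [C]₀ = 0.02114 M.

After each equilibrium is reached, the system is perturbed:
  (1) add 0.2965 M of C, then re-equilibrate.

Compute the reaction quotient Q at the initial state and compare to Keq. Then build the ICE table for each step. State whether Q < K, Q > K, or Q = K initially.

Q₀ = 1.3036e-06; Q < K (proceeds forward)

Q₀ = 1.3036e-06 vs Keq = 125.8 ⇒ Q<K, forward
Step 1:
                    E           G           C
  I             0.494       2.448     0.02114
  C           -0.4724      -1.417       1.417
  E            0.0216       1.031       1.438
  solve Keq expr → x = 0.4724; check Q = 125.8
Then add 0.2965 M of C.
Step 2:
                    E           G           C
  I            0.0216       1.031       1.735
  C           0.01097      0.0329     -0.0329
  E           0.03256       1.064       1.702
  solve Keq expr → x = -0.01097; check Q = 125.8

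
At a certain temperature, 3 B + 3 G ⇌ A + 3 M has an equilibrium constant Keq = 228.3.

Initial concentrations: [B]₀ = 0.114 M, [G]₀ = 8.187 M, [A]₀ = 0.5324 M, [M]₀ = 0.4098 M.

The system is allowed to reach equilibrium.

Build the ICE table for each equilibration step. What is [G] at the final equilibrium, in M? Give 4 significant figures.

Q₀ = 0.04507 vs Keq = 228.3 ⇒ Q<K, forward
Step 1:
                  B         G         A         M
  I           0.114     8.187    0.5324    0.4098
  C         -0.1054   -0.1054   0.03512    0.1054
  E        0.008635     8.082    0.5675    0.5152
  solve Keq expr → x = 0.03512; check Q = 228.3

[G]_eq = 8.082 M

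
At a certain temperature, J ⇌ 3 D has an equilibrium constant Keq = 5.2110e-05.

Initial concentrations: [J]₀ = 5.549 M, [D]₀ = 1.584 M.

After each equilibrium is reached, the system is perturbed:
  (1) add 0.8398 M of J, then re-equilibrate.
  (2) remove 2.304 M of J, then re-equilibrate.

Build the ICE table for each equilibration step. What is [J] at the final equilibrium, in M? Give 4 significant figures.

[J]_eq = 4.592 M

Q₀ = 0.7162 vs Keq = 5.2110e-05 ⇒ Q>K, reverse
Step 1:
                    J           D
  init          5.549       1.584
  Δ            0.5053      -1.516
  eq            6.054     0.06808
  solve Keq expr → x = -0.5053; check Q = 5.2110e-05
Then add 0.8398 M of J.
Step 2:
                    J           D
  init          6.894     0.06808
  Δ         -0.001003    0.003009
  eq            6.893     0.07109
  solve Keq expr → x = 0.001003; check Q = 5.2110e-05
Then remove 2.304 M of J.
Step 3:
                    J           D
  init          4.589     0.07109
  Δ             0.003   -0.009001
  eq            4.592     0.06208
  solve Keq expr → x = -0.003; check Q = 5.2110e-05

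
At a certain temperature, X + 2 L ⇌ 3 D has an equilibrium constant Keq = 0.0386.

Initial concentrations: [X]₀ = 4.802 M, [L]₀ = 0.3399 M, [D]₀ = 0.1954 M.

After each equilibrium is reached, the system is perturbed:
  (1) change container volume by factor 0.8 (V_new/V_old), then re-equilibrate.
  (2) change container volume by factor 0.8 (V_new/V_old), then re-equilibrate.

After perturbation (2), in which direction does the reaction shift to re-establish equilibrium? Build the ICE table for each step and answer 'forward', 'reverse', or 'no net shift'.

Q₀ = 0.01345 vs Keq = 0.0386 ⇒ Q<K, forward
Step 1:
                   X          L          D
  Initial      4.802     0.3399     0.1954
  Change    -0.01993   -0.03986    0.05979
  Equil        4.782        0.3     0.2552
  solve Keq expr → x = 0.01993; check Q = 0.0386
Then change container volume by factor 0.8 (V_new/V_old).
Step 2:
                   X          L          D
  Initial      5.978     0.3751      0.319
  Change           0          0          0
  Equil        5.978     0.3751      0.319
  solve Keq expr → x = 0; check Q = 0.0386
Then change container volume by factor 0.8 (V_new/V_old).
Step 3:
                   X          L          D
  Initial      7.472     0.4688     0.3987
  Change           0          0          0
  Equil        7.472     0.4688     0.3987
  solve Keq expr → x = 0; check Q = 0.0386

Direction: no net shift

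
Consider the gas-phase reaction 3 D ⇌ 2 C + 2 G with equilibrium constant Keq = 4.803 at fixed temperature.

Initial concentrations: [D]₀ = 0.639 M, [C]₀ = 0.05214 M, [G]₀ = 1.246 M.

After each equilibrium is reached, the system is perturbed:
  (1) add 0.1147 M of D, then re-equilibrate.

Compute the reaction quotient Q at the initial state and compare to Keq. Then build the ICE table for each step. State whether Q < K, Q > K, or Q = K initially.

Q₀ = 0.01618 vs Keq = 4.803 ⇒ Q<K, forward
Step 1:
                  D         C         G
  init        0.639   0.05214     1.246
  Δ         -0.3225     0.215     0.215
  eq         0.3165    0.2671     1.461
  solve Keq expr → x = 0.1075; check Q = 4.803
Then add 0.1147 M of D.
Step 2:
                  D         C         G
  init       0.4312    0.2671     1.461
  Δ        -0.07085   0.04723   0.04723
  eq         0.3604    0.3144     1.508
  solve Keq expr → x = 0.02362; check Q = 4.803

Q₀ = 0.01618; Q < K (proceeds forward)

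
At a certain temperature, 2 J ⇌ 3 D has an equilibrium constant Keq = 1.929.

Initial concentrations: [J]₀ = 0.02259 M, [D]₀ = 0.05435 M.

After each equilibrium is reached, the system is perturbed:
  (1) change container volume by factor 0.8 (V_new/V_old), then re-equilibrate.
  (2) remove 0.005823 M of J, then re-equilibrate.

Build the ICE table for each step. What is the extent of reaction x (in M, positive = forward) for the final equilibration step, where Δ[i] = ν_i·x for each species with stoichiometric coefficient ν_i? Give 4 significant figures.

x = -0.001993 M

Q₀ = 0.3146 vs Keq = 1.929 ⇒ Q<K, forward
Step 1:
                    J           D
  Initial     0.02259     0.05435
  Change    -0.009608     0.01441
  Equil       0.01298     0.06876
  solve Keq expr → x = 0.004804; check Q = 1.929
Then change container volume by factor 0.8 (V_new/V_old).
Step 2:
                    J           D
  Initial     0.01623     0.08595
  Change     0.001301   -0.001952
  Equil       0.01753       0.084
  solve Keq expr → x = -6.5052e-04; check Q = 1.929
Then remove 0.005823 M of J.
Step 3:
                    J           D
  Initial     0.01171       0.084
  Change     0.003985   -0.005978
  Equil       0.01569     0.07802
  solve Keq expr → x = -0.001993; check Q = 1.929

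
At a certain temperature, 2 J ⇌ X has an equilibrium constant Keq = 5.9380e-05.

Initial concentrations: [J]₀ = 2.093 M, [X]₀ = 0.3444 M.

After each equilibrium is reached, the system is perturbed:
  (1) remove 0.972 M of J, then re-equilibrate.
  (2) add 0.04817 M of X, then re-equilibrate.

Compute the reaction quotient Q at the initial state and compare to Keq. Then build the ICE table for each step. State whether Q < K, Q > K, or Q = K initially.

Q₀ = 0.07862; Q > K (proceeds reverse)

Q₀ = 0.07862 vs Keq = 5.9380e-05 ⇒ Q>K, reverse
Step 1:
                  J         X
  Initial     2.093    0.3444
  Change     0.6879   -0.3439
  Equil       2.781 4.5920e-04
  solve Keq expr → x = -0.3439; check Q = 5.9380e-05
Then remove 0.972 M of J.
Step 2:
                  J         X
  Initial     1.809 4.5920e-04
  Change  5.2959e-04 -2.6480e-04
  Equil       1.809 1.9441e-04
  solve Keq expr → x = -2.6480e-04; check Q = 5.9380e-05
Then add 0.04817 M of X.
Step 3:
                  J         X
  Initial     1.809   0.04836
  Change     0.0963  -0.04815
  Equil       1.906 2.1565e-04
  solve Keq expr → x = -0.04815; check Q = 5.9380e-05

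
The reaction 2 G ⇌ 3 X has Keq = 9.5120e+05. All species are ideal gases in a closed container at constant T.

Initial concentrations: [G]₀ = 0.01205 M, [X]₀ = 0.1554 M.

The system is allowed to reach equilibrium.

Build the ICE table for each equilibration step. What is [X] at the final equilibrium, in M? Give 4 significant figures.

[X]_eq = 0.1734 M

Q₀ = 25.85 vs Keq = 9.5120e+05 ⇒ Q<K, forward
Step 1:
                   G          X
  I          0.01205     0.1554
  C         -0.01198    0.01796
  E       7.4012e-05     0.1734
  solve Keq expr → x = 0.005988; check Q = 9.5120e+05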